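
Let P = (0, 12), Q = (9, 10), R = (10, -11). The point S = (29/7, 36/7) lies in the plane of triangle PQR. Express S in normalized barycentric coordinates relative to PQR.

Signed area of the reference triangle: [PQR] = ½·(0·(10−(-11)) + 9·(-11−12) + 10·(12−10)) = ½·(0 − 207 + 20) = -187/2.
[SQR] = ½·((29/7)·(10−(-11)) + 9·(-11−(36/7)) + 10·(36/7−10)) = ½·(87 − 1017/7 − 340/7) = -374/7, so the P-coordinate is (-374/7)/(-187/2) = 4/7.
[PSR] = ½·(0·(36/7−(-11)) + (29/7)·(-11−12) + 10·(12−(36/7))) = ½·(0 − 667/7 + 480/7) = -187/14, so the Q-coordinate is 1/7.
[PQS] = ½·(0·(10−(36/7)) + 9·(36/7−12) + (29/7)·(12−10)) = ½·(0 − 432/7 + 58/7) = -187/7, so the R-coordinate is 2/7.

(4/7, 1/7, 2/7)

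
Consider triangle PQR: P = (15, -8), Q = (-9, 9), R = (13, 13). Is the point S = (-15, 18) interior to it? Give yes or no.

no

Barycentric coordinates of S: (-111/235, 289/235, 57/235).
The three coordinates are negative, positive, positive; a point is interior exactly when all three are positive.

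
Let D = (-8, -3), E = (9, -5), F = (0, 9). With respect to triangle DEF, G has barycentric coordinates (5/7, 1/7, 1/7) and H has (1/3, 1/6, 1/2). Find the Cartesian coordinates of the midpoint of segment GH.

Barycentric coordinates of the midpoint are the average: (11/21, 13/84, 9/28).
Converting: (11/21)·D + (13/84)·E + (9/28)·F = (-235/84, 23/42).

(-235/84, 23/42)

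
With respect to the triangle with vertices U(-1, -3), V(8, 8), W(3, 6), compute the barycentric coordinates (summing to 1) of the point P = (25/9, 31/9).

Signed area of the reference triangle: [UVW] = ½·((-1)·(8−6) + 8·(6−(-3)) + 3·(-3−8)) = ½·(-2 + 72 − 33) = 37/2.
[PVW] = ½·((25/9)·(8−6) + 8·(6−(31/9)) + 3·(31/9−8)) = ½·(50/9 + 184/9 − 41/3) = 37/6, so the U-coordinate is (37/6)/(37/2) = 1/3.
[UPW] = ½·((-1)·(31/9−6) + (25/9)·(6−(-3)) + 3·(-3−(31/9))) = ½·(23/9 + 25 − 58/3) = 37/9, so the V-coordinate is 2/9.
[UVP] = ½·((-1)·(8−(31/9)) + 8·(31/9−(-3)) + (25/9)·(-3−8)) = ½·(-41/9 + 464/9 − 275/9) = 74/9, so the W-coordinate is 4/9.

(1/3, 2/9, 4/9)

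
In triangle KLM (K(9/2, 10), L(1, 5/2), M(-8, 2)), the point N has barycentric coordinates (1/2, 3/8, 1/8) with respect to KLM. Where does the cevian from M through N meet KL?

Line MN meets KL where the M-coordinate vanishes; zeroing N's M-weight and renormalizing leaves K, L-weights 1/2 : 3/8 → (4/7, 3/7).
So J = (4/7)·K + (3/7)·L = (3, 95/14).

(3, 95/14)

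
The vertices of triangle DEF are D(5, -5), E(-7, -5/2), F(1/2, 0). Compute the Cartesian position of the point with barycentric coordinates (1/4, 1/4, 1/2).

G = (1/4)·D + (1/4)·E + (1/2)·F.
x-coordinate: (1/4)·5 + (1/4)·(-7) + (1/2)·(1/2) = -1/4.
y-coordinate: (1/4)·(-5) + (1/4)·(-5/2) + (1/2)·0 = -15/8.

(-1/4, -15/8)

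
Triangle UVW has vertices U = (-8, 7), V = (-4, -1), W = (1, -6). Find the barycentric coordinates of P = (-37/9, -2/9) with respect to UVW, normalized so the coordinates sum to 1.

Signed area of the reference triangle: [UVW] = ½·((-8)·(-1−(-6)) + (-4)·(-6−7) + 1·(7−(-1))) = ½·(-40 + 52 + 8) = 10.
[PVW] = ½·((-37/9)·(-1−(-6)) + (-4)·(-6−(-2/9)) + 1·(-2/9−(-1))) = ½·(-185/9 + 208/9 + 7/9) = 5/3, so the U-coordinate is (5/3)/10 = 1/6.
[UPW] = ½·((-8)·(-2/9−(-6)) + (-37/9)·(-6−7) + 1·(7−(-2/9))) = ½·(-416/9 + 481/9 + 65/9) = 65/9, so the V-coordinate is 13/18.
[UVP] = ½·((-8)·(-1−(-2/9)) + (-4)·(-2/9−7) + (-37/9)·(7−(-1))) = ½·(56/9 + 260/9 − 296/9) = 10/9, so the W-coordinate is 1/9.
Check: 1/6 + 13/18 + 1/9 = 1.

(1/6, 13/18, 1/9)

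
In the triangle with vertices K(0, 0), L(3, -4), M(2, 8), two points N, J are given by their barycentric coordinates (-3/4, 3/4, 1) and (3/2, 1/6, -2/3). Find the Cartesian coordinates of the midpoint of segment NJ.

(41/24, -1/2)

Barycentric coordinates of the midpoint are the average: (3/8, 11/24, 1/6).
Converting: (3/8)·K + (11/24)·L + (1/6)·M = (41/24, -1/2).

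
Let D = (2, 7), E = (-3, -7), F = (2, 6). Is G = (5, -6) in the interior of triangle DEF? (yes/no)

no

Barycentric coordinates of G: (-99/5, -3/5, 107/5).
The three coordinates are negative, negative, positive; a point is interior exactly when all three are positive.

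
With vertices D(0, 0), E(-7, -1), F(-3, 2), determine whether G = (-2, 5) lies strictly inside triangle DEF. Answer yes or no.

Barycentric coordinates of G: (-9/17, -11/17, 37/17).
The three coordinates are negative, negative, positive; a point is interior exactly when all three are positive.

no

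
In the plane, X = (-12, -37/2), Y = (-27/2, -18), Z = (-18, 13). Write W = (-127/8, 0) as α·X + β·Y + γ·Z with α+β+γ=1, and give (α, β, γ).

Signed area of the reference triangle: [XYZ] = ½·((-12)·(-18−13) + (-27/2)·(13−(-37/2)) + (-18)·(-37/2−(-18))) = ½·(372 − 1701/4 + 9) = -177/8.
[WYZ] = ½·((-127/8)·(-18−13) + (-27/2)·(13−0) + (-18)·(0−(-18))) = ½·(3937/8 − 351/2 − 324) = -59/16, so the X-coordinate is (-59/16)/(-177/8) = 1/6.
[XWZ] = ½·((-12)·(0−13) + (-127/8)·(13−(-37/2)) + (-18)·(-37/2−0)) = ½·(156 − 8001/16 + 333) = -177/32, so the Y-coordinate is 1/4.
[XYW] = ½·((-12)·(-18−0) + (-27/2)·(0−(-37/2)) + (-127/8)·(-37/2−(-18))) = ½·(216 − 999/4 + 127/16) = -413/32, so the Z-coordinate is 7/12.

(1/6, 1/4, 7/12)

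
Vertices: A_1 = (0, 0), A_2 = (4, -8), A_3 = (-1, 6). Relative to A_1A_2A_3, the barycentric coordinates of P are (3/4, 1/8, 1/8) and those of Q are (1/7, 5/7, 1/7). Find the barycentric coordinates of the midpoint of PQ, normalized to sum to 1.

(25/56, 47/112, 15/112)

Since both coordinate triples sum to 1, the midpoint's barycentrics are the componentwise average.
(3/4+1/7)/2 = 25/56; similarly 47/112 and 15/112.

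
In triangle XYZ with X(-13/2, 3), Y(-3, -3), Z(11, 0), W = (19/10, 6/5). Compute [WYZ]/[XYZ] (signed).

7/15

[XYZ] = ½·((-13/2)·(-3−0) + (-3)·(0−3) + 11·(3−(-3))) = ½·(39/2 + 9 + 66) = 189/4.
[WYZ] = ½·((19/10)·(-3−0) + (-3)·(0−(6/5)) + 11·(6/5−(-3))) = ½·(-57/10 + 18/5 + 231/5) = 441/20, so the ratio is (441/20)/(189/4) = 7/15.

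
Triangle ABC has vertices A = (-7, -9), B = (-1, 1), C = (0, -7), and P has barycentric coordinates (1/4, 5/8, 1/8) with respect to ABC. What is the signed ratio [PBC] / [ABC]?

The signed ratio [PBC]/[ABC] equals the barycentric coordinate of P at vertex A, which is 1/4.

1/4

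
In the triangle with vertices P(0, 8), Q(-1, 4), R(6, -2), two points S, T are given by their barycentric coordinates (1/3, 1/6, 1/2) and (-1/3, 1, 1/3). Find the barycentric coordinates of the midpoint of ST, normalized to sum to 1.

Since both coordinate triples sum to 1, the midpoint's barycentrics are the componentwise average.
(1/3+-1/3)/2 = 0; similarly 7/12 and 5/12.

(0, 7/12, 5/12)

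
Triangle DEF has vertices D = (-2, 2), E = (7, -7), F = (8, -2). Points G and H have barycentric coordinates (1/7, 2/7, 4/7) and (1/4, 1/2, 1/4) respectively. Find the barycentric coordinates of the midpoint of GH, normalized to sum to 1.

(11/56, 11/28, 23/56)

Since both coordinate triples sum to 1, the midpoint's barycentrics are the componentwise average.
(1/7+1/4)/2 = 11/56; similarly 11/28 and 23/56.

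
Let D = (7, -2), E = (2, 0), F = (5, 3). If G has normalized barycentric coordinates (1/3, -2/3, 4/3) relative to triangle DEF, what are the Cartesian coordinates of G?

G = (1/3)·D + (-2/3)·E + (4/3)·F.
x-coordinate: (1/3)·7 + (-2/3)·2 + (4/3)·5 = 23/3.
y-coordinate: (1/3)·(-2) + (-2/3)·0 + (4/3)·3 = 10/3.

(23/3, 10/3)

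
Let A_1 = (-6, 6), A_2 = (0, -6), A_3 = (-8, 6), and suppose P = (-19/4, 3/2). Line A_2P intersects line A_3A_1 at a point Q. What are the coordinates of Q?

Barycentric coordinates of P with respect to A_1A_2A_3: (1/8, 3/8, 1/2).
On side A_3A_1 the A_2-coordinate is zero; dropping P's A_2-weight 3/8 and renormalizing the remaining 1/2 : 1/8 gives weights 4/5, 1/5 on A_3, A_1.
Q = (4/5)·(-8, 6) + (1/5)·(-6, 6) = (-38/5, 6).

(-38/5, 6)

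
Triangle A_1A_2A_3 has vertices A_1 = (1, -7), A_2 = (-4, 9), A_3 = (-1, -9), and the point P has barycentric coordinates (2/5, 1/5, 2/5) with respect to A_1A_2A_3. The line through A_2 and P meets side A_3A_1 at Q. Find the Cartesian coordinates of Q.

Line A_2P meets A_3A_1 where the A_2-coordinate vanishes; zeroing P's A_2-weight and renormalizing leaves A_3, A_1-weights 2/5 : 2/5 → (1/2, 1/2).
So Q = (1/2)·A_3 + (1/2)·A_1 = (0, -8).

(0, -8)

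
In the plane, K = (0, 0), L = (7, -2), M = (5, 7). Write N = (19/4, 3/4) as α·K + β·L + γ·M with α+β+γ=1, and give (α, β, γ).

Signed area of the reference triangle: [KLM] = ½·(0·(-2−7) + 7·(7−0) + 5·(0−(-2))) = ½·(0 + 49 + 10) = 59/2.
[NLM] = ½·((19/4)·(-2−7) + 7·(7−(3/4)) + 5·(3/4−(-2))) = ½·(-171/4 + 175/4 + 55/4) = 59/8, so the K-coordinate is (59/8)/(59/2) = 1/4.
[KNM] = ½·(0·(3/4−7) + (19/4)·(7−0) + 5·(0−(3/4))) = ½·(0 + 133/4 − 15/4) = 59/4, so the L-coordinate is 1/2.
[KLN] = ½·(0·(-2−(3/4)) + 7·(3/4−0) + (19/4)·(0−(-2))) = ½·(0 + 21/4 + 19/2) = 59/8, so the M-coordinate is 1/4.
Check: 1/4 + 1/2 + 1/4 = 1.

(1/4, 1/2, 1/4)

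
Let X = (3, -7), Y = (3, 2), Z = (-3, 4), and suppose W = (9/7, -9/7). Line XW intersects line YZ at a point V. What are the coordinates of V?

(0, 3)

Barycentric coordinates of W with respect to XYZ: (3/7, 2/7, 2/7).
On side YZ the X-coordinate is zero; dropping W's X-weight 3/7 and renormalizing the remaining 2/7 : 2/7 gives weights 1/2, 1/2 on Y, Z.
V = (1/2)·(3, 2) + (1/2)·(-3, 4) = (0, 3).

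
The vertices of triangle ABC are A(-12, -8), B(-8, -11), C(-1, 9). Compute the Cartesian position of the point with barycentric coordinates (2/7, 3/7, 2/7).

(-50/7, -31/7)

P = (2/7)·A + (3/7)·B + (2/7)·C.
x-coordinate: (2/7)·(-12) + (3/7)·(-8) + (2/7)·(-1) = -50/7.
y-coordinate: (2/7)·(-8) + (3/7)·(-11) + (2/7)·9 = -31/7.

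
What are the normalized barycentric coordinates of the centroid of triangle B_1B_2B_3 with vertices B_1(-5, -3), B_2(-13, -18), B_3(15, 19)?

(1/3, 1/3, 1/3)

The centroid is the average of the vertices, so each weight is 1/3.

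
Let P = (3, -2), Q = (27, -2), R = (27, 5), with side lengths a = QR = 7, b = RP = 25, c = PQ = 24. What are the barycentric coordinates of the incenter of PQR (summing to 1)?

The incenter has barycentric coordinates proportional to the opposite side lengths: (7 : 25 : 24).
Normalizing by 7+25+24 = 56 gives (1/8, 25/56, 3/7).

(1/8, 25/56, 3/7)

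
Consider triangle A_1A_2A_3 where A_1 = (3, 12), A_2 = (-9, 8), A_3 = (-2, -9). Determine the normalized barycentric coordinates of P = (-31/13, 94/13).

Signed area of the reference triangle: [A_1A_2A_3] = ½·(3·(8−(-9)) + (-9)·(-9−12) + (-2)·(12−8)) = ½·(51 + 189 − 8) = 116.
[PA_2A_3] = ½·((-31/13)·(8−(-9)) + (-9)·(-9−(94/13)) + (-2)·(94/13−8)) = ½·(-527/13 + 1899/13 + 20/13) = 696/13, so the A_1-coordinate is (696/13)/116 = 6/13.
[A_1PA_3] = ½·(3·(94/13−(-9)) + (-31/13)·(-9−12) + (-2)·(12−(94/13))) = ½·(633/13 + 651/13 − 124/13) = 580/13, so the A_2-coordinate is 5/13.
[A_1A_2P] = ½·(3·(8−(94/13)) + (-9)·(94/13−12) + (-31/13)·(12−8)) = ½·(30/13 + 558/13 − 124/13) = 232/13, so the A_3-coordinate is 2/13.

(6/13, 5/13, 2/13)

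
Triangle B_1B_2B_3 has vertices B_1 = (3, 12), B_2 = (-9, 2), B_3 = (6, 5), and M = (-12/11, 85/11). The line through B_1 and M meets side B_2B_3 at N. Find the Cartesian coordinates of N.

(-6, 13/5)

Barycentric coordinates of M with respect to B_1B_2B_3: (6/11, 4/11, 1/11).
On side B_2B_3 the B_1-coordinate is zero; dropping M's B_1-weight 6/11 and renormalizing the remaining 4/11 : 1/11 gives weights 4/5, 1/5 on B_2, B_3.
N = (4/5)·(-9, 2) + (1/5)·(6, 5) = (-6, 13/5).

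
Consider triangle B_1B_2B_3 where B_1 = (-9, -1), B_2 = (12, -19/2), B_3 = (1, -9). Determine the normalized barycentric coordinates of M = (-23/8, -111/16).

(1/4, -1/8, 7/8)

Signed area of the reference triangle: [B_1B_2B_3] = ½·((-9)·(-19/2−(-9)) + 12·(-9−(-1)) + 1·(-1−(-19/2))) = ½·(9/2 − 96 + 17/2) = -83/2.
[MB_2B_3] = ½·((-23/8)·(-19/2−(-9)) + 12·(-9−(-111/16)) + 1·(-111/16−(-19/2))) = ½·(23/16 − 99/4 + 41/16) = -83/8, so the B_1-coordinate is (-83/8)/(-83/2) = 1/4.
[B_1MB_3] = ½·((-9)·(-111/16−(-9)) + (-23/8)·(-9−(-1)) + 1·(-1−(-111/16))) = ½·(-297/16 + 23 + 95/16) = 83/16, so the B_2-coordinate is -1/8.
[B_1B_2M] = ½·((-9)·(-19/2−(-111/16)) + 12·(-111/16−(-1)) + (-23/8)·(-1−(-19/2))) = ½·(369/16 − 285/4 − 391/16) = -581/16, so the B_3-coordinate is 7/8.
Check: 1/4 − 1/8 + 7/8 = 1.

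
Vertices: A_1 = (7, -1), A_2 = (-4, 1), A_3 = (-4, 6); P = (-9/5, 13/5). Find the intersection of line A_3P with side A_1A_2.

Barycentric coordinates of P with respect to A_1A_2A_3: (1/5, 2/5, 2/5).
On side A_1A_2 the A_3-coordinate is zero; dropping P's A_3-weight 2/5 and renormalizing the remaining 1/5 : 2/5 gives weights 1/3, 2/3 on A_1, A_2.
Q = (1/3)·(7, -1) + (2/3)·(-4, 1) = (-1/3, 1/3).

(-1/3, 1/3)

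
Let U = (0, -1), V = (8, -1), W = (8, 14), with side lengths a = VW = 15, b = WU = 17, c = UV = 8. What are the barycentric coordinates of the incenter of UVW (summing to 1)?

The incenter has barycentric coordinates proportional to the opposite side lengths: (15 : 17 : 8).
Normalizing by 15+17+8 = 40 gives (3/8, 17/40, 1/5).

(3/8, 17/40, 1/5)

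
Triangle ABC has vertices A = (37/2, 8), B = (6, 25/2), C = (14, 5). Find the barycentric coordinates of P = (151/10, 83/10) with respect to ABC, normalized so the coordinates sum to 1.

(3/5, 1/5, 1/5)

Signed area of the reference triangle: [ABC] = ½·((37/2)·(25/2−5) + 6·(5−8) + 14·(8−(25/2))) = ½·(555/4 − 18 − 63) = 231/8.
[PBC] = ½·((151/10)·(25/2−5) + 6·(5−(83/10)) + 14·(83/10−(25/2))) = ½·(453/4 − 99/5 − 294/5) = 693/40, so the A-coordinate is (693/40)/(231/8) = 3/5.
[APC] = ½·((37/2)·(83/10−5) + (151/10)·(5−8) + 14·(8−(83/10))) = ½·(1221/20 − 453/10 − 21/5) = 231/40, so the B-coordinate is 1/5.
[ABP] = ½·((37/2)·(25/2−(83/10)) + 6·(83/10−8) + (151/10)·(8−(25/2))) = ½·(777/10 + 9/5 − 1359/20) = 231/40, so the C-coordinate is 1/5.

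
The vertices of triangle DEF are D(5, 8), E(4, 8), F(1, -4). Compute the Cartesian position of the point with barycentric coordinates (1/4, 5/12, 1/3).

G = (1/4)·D + (5/12)·E + (1/3)·F.
x-coordinate: (1/4)·5 + (5/12)·4 + (1/3)·1 = 13/4.
y-coordinate: (1/4)·8 + (5/12)·8 + (1/3)·(-4) = 4.

(13/4, 4)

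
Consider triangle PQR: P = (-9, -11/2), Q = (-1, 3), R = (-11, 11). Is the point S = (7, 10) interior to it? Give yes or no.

Barycentric coordinates of S: (-134/149, 295/149, -12/149).
The three coordinates are negative, positive, negative; a point is interior exactly when all three are positive.

no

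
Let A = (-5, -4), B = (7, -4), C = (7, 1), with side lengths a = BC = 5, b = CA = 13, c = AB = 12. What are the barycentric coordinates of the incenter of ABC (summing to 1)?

The incenter has barycentric coordinates proportional to the opposite side lengths: (5 : 13 : 12).
Normalizing by 5+13+12 = 30 gives (1/6, 13/30, 2/5).

(1/6, 13/30, 2/5)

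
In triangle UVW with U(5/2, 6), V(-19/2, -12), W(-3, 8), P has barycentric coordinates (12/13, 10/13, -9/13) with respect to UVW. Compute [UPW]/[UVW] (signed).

The signed ratio [UPW]/[UVW] equals the barycentric coordinate of P at vertex V, which is 10/13.

10/13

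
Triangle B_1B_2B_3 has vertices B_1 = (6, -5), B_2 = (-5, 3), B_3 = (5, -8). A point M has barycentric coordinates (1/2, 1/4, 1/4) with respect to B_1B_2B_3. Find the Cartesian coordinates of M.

(3, -15/4)

M = (1/2)·B_1 + (1/4)·B_2 + (1/4)·B_3.
x-coordinate: (1/2)·6 + (1/4)·(-5) + (1/4)·5 = 3.
y-coordinate: (1/2)·(-5) + (1/4)·3 + (1/4)·(-8) = -15/4.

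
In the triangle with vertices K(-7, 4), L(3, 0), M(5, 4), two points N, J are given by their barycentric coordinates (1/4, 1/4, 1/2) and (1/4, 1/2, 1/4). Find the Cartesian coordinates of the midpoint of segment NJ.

Barycentric coordinates of the midpoint are the average: (1/4, 3/8, 3/8).
Converting: (1/4)·K + (3/8)·L + (3/8)·M = (5/4, 5/2).

(5/4, 5/2)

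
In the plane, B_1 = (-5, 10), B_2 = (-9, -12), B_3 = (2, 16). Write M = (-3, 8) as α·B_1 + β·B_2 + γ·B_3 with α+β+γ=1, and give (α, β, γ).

Signed area of the reference triangle: [B_1B_2B_3] = ½·((-5)·(-12−16) + (-9)·(16−10) + 2·(10−(-12))) = ½·(140 − 54 + 44) = 65.
[MB_2B_3] = ½·((-3)·(-12−16) + (-9)·(16−8) + 2·(8−(-12))) = ½·(84 − 72 + 40) = 26, so the B_1-coordinate is 26/65 = 2/5.
[B_1MB_3] = ½·((-5)·(8−16) + (-3)·(16−10) + 2·(10−8)) = ½·(40 − 18 + 4) = 13, so the B_2-coordinate is 1/5.
[B_1B_2M] = ½·((-5)·(-12−8) + (-9)·(8−10) + (-3)·(10−(-12))) = ½·(100 + 18 − 66) = 26, so the B_3-coordinate is 2/5.
Check: 2/5 + 1/5 + 2/5 = 1.

(2/5, 1/5, 2/5)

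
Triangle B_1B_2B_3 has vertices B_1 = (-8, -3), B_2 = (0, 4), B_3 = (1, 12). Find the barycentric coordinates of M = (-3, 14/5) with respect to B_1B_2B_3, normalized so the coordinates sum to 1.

Signed area of the reference triangle: [B_1B_2B_3] = ½·((-8)·(4−12) + 0·(12−(-3)) + 1·(-3−4)) = ½·(64 + 0 − 7) = 57/2.
[MB_2B_3] = ½·((-3)·(4−12) + 0·(12−(14/5)) + 1·(14/5−4)) = ½·(24 + 0 − 6/5) = 57/5, so the B_1-coordinate is (57/5)/(57/2) = 2/5.
[B_1MB_3] = ½·((-8)·(14/5−12) + (-3)·(12−(-3)) + 1·(-3−(14/5))) = ½·(368/5 − 45 − 29/5) = 57/5, so the B_2-coordinate is 2/5.
[B_1B_2M] = ½·((-8)·(4−(14/5)) + 0·(14/5−(-3)) + (-3)·(-3−4)) = ½·(-48/5 + 0 + 21) = 57/10, so the B_3-coordinate is 1/5.

(2/5, 2/5, 1/5)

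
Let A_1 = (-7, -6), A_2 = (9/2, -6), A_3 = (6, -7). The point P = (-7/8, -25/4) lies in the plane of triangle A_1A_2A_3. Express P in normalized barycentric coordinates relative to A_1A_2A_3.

(1/2, 1/4, 1/4)

Signed area of the reference triangle: [A_1A_2A_3] = ½·((-7)·(-6−(-7)) + (9/2)·(-7−(-6)) + 6·(-6−(-6))) = ½·(-7 − 9/2 + 0) = -23/4.
[PA_2A_3] = ½·((-7/8)·(-6−(-7)) + (9/2)·(-7−(-25/4)) + 6·(-25/4−(-6))) = ½·(-7/8 − 27/8 − 3/2) = -23/8, so the A_1-coordinate is (-23/8)/(-23/4) = 1/2.
[A_1PA_3] = ½·((-7)·(-25/4−(-7)) + (-7/8)·(-7−(-6)) + 6·(-6−(-25/4))) = ½·(-21/4 + 7/8 + 3/2) = -23/16, so the A_2-coordinate is 1/4.
[A_1A_2P] = ½·((-7)·(-6−(-25/4)) + (9/2)·(-25/4−(-6)) + (-7/8)·(-6−(-6))) = ½·(-7/4 − 9/8 + 0) = -23/16, so the A_3-coordinate is 1/4.
Check: 1/2 + 1/4 + 1/4 = 1.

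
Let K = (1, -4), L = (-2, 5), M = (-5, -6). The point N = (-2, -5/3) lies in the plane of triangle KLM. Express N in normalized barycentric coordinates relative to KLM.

(1/3, 1/3, 1/3)

Signed area of the reference triangle: [KLM] = ½·(1·(5−(-6)) + (-2)·(-6−(-4)) + (-5)·(-4−5)) = ½·(11 + 4 + 45) = 30.
[NLM] = ½·((-2)·(5−(-6)) + (-2)·(-6−(-5/3)) + (-5)·(-5/3−5)) = ½·(-22 + 26/3 + 100/3) = 10, so the K-coordinate is 10/30 = 1/3.
[KNM] = ½·(1·(-5/3−(-6)) + (-2)·(-6−(-4)) + (-5)·(-4−(-5/3))) = ½·(13/3 + 4 + 35/3) = 10, so the L-coordinate is 1/3.
[KLN] = ½·(1·(5−(-5/3)) + (-2)·(-5/3−(-4)) + (-2)·(-4−5)) = ½·(20/3 − 14/3 + 18) = 10, so the M-coordinate is 1/3.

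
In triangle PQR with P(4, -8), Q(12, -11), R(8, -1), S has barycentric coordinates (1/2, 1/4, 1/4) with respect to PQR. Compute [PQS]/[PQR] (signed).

1/4

The signed ratio [PQS]/[PQR] equals the barycentric coordinate of S at vertex R, which is 1/4.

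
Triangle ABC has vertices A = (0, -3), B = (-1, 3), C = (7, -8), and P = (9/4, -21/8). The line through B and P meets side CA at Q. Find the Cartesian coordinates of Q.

(21/5, -6)

Barycentric coordinates of P with respect to ABC: (1/4, 3/8, 3/8).
On side CA the B-coordinate is zero; dropping P's B-weight 3/8 and renormalizing the remaining 3/8 : 1/4 gives weights 3/5, 2/5 on C, A.
Q = (3/5)·(7, -8) + (2/5)·(0, -3) = (21/5, -6).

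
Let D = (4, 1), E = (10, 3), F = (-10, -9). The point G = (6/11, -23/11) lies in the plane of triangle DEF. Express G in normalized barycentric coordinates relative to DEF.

(4/11, 3/11, 4/11)

Signed area of the reference triangle: [DEF] = ½·(4·(3−(-9)) + 10·(-9−1) + (-10)·(1−3)) = ½·(48 − 100 + 20) = -16.
[GEF] = ½·((6/11)·(3−(-9)) + 10·(-9−(-23/11)) + (-10)·(-23/11−3)) = ½·(72/11 − 760/11 + 560/11) = -64/11, so the D-coordinate is (-64/11)/(-16) = 4/11.
[DGF] = ½·(4·(-23/11−(-9)) + (6/11)·(-9−1) + (-10)·(1−(-23/11))) = ½·(304/11 − 60/11 − 340/11) = -48/11, so the E-coordinate is 3/11.
[DEG] = ½·(4·(3−(-23/11)) + 10·(-23/11−1) + (6/11)·(1−3)) = ½·(224/11 − 340/11 − 12/11) = -64/11, so the F-coordinate is 4/11.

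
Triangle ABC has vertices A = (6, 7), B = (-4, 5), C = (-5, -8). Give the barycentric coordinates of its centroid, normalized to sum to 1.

(1/3, 1/3, 1/3)

The centroid is the average of the vertices, so each weight is 1/3.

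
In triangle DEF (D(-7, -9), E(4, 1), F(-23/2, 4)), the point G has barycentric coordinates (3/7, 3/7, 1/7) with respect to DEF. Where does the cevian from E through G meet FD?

(-65/8, -23/4)

Line EG meets FD where the E-coordinate vanishes; zeroing G's E-weight and renormalizing leaves F, D-weights 1/7 : 3/7 → (1/4, 3/4).
So H = (1/4)·F + (3/4)·D = (-65/8, -23/4).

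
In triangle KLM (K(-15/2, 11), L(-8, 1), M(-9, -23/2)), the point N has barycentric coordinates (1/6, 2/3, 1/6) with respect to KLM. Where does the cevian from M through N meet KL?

(-79/10, 3)

Line MN meets KL where the M-coordinate vanishes; zeroing N's M-weight and renormalizing leaves K, L-weights 1/6 : 2/3 → (1/5, 4/5).
So J = (1/5)·K + (4/5)·L = (-79/10, 3).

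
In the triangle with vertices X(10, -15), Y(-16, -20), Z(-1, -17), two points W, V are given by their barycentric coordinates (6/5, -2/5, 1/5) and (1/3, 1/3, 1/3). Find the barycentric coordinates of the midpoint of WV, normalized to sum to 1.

(23/30, -1/30, 4/15)

Since both coordinate triples sum to 1, the midpoint's barycentrics are the componentwise average.
(6/5+1/3)/2 = 23/30; similarly -1/30 and 4/15.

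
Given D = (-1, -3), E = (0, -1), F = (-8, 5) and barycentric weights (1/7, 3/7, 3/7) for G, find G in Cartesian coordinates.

G = (1/7)·D + (3/7)·E + (3/7)·F.
x-coordinate: (1/7)·(-1) + (3/7)·0 + (3/7)·(-8) = -25/7.
y-coordinate: (1/7)·(-3) + (3/7)·(-1) + (3/7)·5 = 9/7.

(-25/7, 9/7)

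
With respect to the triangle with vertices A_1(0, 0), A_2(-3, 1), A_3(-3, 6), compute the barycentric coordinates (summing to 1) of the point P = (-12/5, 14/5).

(1/5, 2/5, 2/5)

Signed area of the reference triangle: [A_1A_2A_3] = ½·(0·(1−6) + (-3)·(6−0) + (-3)·(0−1)) = ½·(0 − 18 + 3) = -15/2.
[PA_2A_3] = ½·((-12/5)·(1−6) + (-3)·(6−(14/5)) + (-3)·(14/5−1)) = ½·(12 − 48/5 − 27/5) = -3/2, so the A_1-coordinate is (-3/2)/(-15/2) = 1/5.
[A_1PA_3] = ½·(0·(14/5−6) + (-12/5)·(6−0) + (-3)·(0−(14/5))) = ½·(0 − 72/5 + 42/5) = -3, so the A_2-coordinate is 2/5.
[A_1A_2P] = ½·(0·(1−(14/5)) + (-3)·(14/5−0) + (-12/5)·(0−1)) = ½·(0 − 42/5 + 12/5) = -3, so the A_3-coordinate is 2/5.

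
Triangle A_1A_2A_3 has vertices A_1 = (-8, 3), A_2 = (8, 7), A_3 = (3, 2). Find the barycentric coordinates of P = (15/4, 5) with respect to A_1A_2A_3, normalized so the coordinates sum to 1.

Signed area of the reference triangle: [A_1A_2A_3] = ½·((-8)·(7−2) + 8·(2−3) + 3·(3−7)) = ½·(-40 − 8 − 12) = -30.
[PA_2A_3] = ½·((15/4)·(7−2) + 8·(2−5) + 3·(5−7)) = ½·(75/4 − 24 − 6) = -45/8, so the A_1-coordinate is (-45/8)/(-30) = 3/16.
[A_1PA_3] = ½·((-8)·(5−2) + (15/4)·(2−3) + 3·(3−5)) = ½·(-24 − 15/4 − 6) = -135/8, so the A_2-coordinate is 9/16.
[A_1A_2P] = ½·((-8)·(7−5) + 8·(5−3) + (15/4)·(3−7)) = ½·(-16 + 16 − 15) = -15/2, so the A_3-coordinate is 1/4.

(3/16, 9/16, 1/4)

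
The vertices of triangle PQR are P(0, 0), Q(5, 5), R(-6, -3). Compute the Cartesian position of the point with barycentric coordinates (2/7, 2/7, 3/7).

S = (2/7)·P + (2/7)·Q + (3/7)·R.
x-coordinate: (2/7)·0 + (2/7)·5 + (3/7)·(-6) = -8/7.
y-coordinate: (2/7)·0 + (2/7)·5 + (3/7)·(-3) = 1/7.

(-8/7, 1/7)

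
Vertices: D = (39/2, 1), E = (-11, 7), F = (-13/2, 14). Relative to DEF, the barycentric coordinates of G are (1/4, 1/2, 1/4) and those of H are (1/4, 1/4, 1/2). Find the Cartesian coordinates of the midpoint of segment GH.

Barycentric coordinates of the midpoint are the average: (1/4, 3/8, 3/8).
Converting: (1/4)·D + (3/8)·E + (3/8)·F = (-27/16, 65/8).

(-27/16, 65/8)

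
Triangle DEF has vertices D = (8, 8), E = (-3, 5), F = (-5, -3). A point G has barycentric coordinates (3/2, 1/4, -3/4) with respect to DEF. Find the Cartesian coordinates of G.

G = (3/2)·D + (1/4)·E + (-3/4)·F.
x-coordinate: (3/2)·8 + (1/4)·(-3) + (-3/4)·(-5) = 15.
y-coordinate: (3/2)·8 + (1/4)·5 + (-3/4)·(-3) = 31/2.

(15, 31/2)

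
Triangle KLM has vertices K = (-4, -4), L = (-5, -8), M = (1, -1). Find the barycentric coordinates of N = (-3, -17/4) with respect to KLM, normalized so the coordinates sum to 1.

(1/2, 1/4, 1/4)

Signed area of the reference triangle: [KLM] = ½·((-4)·(-8−(-1)) + (-5)·(-1−(-4)) + 1·(-4−(-8))) = ½·(28 − 15 + 4) = 17/2.
[NLM] = ½·((-3)·(-8−(-1)) + (-5)·(-1−(-17/4)) + 1·(-17/4−(-8))) = ½·(21 − 65/4 + 15/4) = 17/4, so the K-coordinate is (17/4)/(17/2) = 1/2.
[KNM] = ½·((-4)·(-17/4−(-1)) + (-3)·(-1−(-4)) + 1·(-4−(-17/4))) = ½·(13 − 9 + 1/4) = 17/8, so the L-coordinate is 1/4.
[KLN] = ½·((-4)·(-8−(-17/4)) + (-5)·(-17/4−(-4)) + (-3)·(-4−(-8))) = ½·(15 + 5/4 − 12) = 17/8, so the M-coordinate is 1/4.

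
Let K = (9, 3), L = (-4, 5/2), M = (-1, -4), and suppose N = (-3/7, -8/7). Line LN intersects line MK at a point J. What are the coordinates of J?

Barycentric coordinates of N with respect to KLM: (1/7, 2/7, 4/7).
On side MK the L-coordinate is zero; dropping N's L-weight 2/7 and renormalizing the remaining 4/7 : 1/7 gives weights 4/5, 1/5 on M, K.
J = (4/5)·(-1, -4) + (1/5)·(9, 3) = (1, -13/5).

(1, -13/5)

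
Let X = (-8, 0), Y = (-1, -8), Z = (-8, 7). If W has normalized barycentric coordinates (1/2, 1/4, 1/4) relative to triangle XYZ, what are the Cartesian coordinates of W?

(-25/4, -1/4)

W = (1/2)·X + (1/4)·Y + (1/4)·Z.
x-coordinate: (1/2)·(-8) + (1/4)·(-1) + (1/4)·(-8) = -25/4.
y-coordinate: (1/2)·0 + (1/4)·(-8) + (1/4)·7 = -1/4.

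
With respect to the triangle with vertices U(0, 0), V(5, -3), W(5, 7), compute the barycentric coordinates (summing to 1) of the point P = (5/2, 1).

Signed area of the reference triangle: [UVW] = ½·(0·(-3−7) + 5·(7−0) + 5·(0−(-3))) = ½·(0 + 35 + 15) = 25.
[PVW] = ½·((5/2)·(-3−7) + 5·(7−1) + 5·(1−(-3))) = ½·(-25 + 30 + 20) = 25/2, so the U-coordinate is (25/2)/25 = 1/2.
[UPW] = ½·(0·(1−7) + (5/2)·(7−0) + 5·(0−1)) = ½·(0 + 35/2 − 5) = 25/4, so the V-coordinate is 1/4.
[UVP] = ½·(0·(-3−1) + 5·(1−0) + (5/2)·(0−(-3))) = ½·(0 + 5 + 15/2) = 25/4, so the W-coordinate is 1/4.
Check: 1/2 + 1/4 + 1/4 = 1.

(1/2, 1/4, 1/4)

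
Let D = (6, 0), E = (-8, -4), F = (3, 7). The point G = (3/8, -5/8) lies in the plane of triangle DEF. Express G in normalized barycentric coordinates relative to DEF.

Signed area of the reference triangle: [DEF] = ½·(6·(-4−7) + (-8)·(7−0) + 3·(0−(-4))) = ½·(-66 − 56 + 12) = -55.
[GEF] = ½·((3/8)·(-4−7) + (-8)·(7−(-5/8)) + 3·(-5/8−(-4))) = ½·(-33/8 − 61 + 81/8) = -55/2, so the D-coordinate is (-55/2)/(-55) = 1/2.
[DGF] = ½·(6·(-5/8−7) + (3/8)·(7−0) + 3·(0−(-5/8))) = ½·(-183/4 + 21/8 + 15/8) = -165/8, so the E-coordinate is 3/8.
[DEG] = ½·(6·(-4−(-5/8)) + (-8)·(-5/8−0) + (3/8)·(0−(-4))) = ½·(-81/4 + 5 + 3/2) = -55/8, so the F-coordinate is 1/8.
Check: 1/2 + 3/8 + 1/8 = 1.

(1/2, 3/8, 1/8)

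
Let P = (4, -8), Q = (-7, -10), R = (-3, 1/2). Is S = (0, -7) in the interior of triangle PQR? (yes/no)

yes

Barycentric coordinates of S: (123/215, 54/215, 38/215).
The three coordinates are positive, positive, positive; a point is interior exactly when all three are positive.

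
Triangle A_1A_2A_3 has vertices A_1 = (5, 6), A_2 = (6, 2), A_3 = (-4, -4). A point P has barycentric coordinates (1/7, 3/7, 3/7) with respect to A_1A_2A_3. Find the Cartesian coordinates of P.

(11/7, 0)

P = (1/7)·A_1 + (3/7)·A_2 + (3/7)·A_3.
x-coordinate: (1/7)·5 + (3/7)·6 + (3/7)·(-4) = 11/7.
y-coordinate: (1/7)·6 + (3/7)·2 + (3/7)·(-4) = 0.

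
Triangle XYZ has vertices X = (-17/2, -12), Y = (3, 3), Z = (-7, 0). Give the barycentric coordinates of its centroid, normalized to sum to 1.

The centroid is the average of the vertices, so each weight is 1/3.

(1/3, 1/3, 1/3)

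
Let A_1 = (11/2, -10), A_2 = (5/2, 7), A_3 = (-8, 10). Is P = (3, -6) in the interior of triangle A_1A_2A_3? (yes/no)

yes

Barycentric coordinates of P: (90/113, 8/339, 61/339).
The three coordinates are positive, positive, positive; a point is interior exactly when all three are positive.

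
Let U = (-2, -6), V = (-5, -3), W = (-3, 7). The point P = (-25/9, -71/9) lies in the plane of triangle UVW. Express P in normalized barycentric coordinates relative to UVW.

(8/9, 1/3, -2/9)

Signed area of the reference triangle: [UVW] = ½·((-2)·(-3−7) + (-5)·(7−(-6)) + (-3)·(-6−(-3))) = ½·(20 − 65 + 9) = -18.
[PVW] = ½·((-25/9)·(-3−7) + (-5)·(7−(-71/9)) + (-3)·(-71/9−(-3))) = ½·(250/9 − 670/9 + 44/3) = -16, so the U-coordinate is (-16)/(-18) = 8/9.
[UPW] = ½·((-2)·(-71/9−7) + (-25/9)·(7−(-6)) + (-3)·(-6−(-71/9))) = ½·(268/9 − 325/9 − 17/3) = -6, so the V-coordinate is 1/3.
[UVP] = ½·((-2)·(-3−(-71/9)) + (-5)·(-71/9−(-6)) + (-25/9)·(-6−(-3))) = ½·(-88/9 + 85/9 + 25/3) = 4, so the W-coordinate is -2/9.
Check: 8/9 + 1/3 − 2/9 = 1.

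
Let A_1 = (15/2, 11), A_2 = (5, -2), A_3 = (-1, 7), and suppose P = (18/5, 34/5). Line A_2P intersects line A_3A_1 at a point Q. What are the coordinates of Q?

Barycentric coordinates of P with respect to A_1A_2A_3: (2/5, 1/5, 2/5).
On side A_3A_1 the A_2-coordinate is zero; dropping P's A_2-weight 1/5 and renormalizing the remaining 2/5 : 2/5 gives weights 1/2, 1/2 on A_3, A_1.
Q = (1/2)·(-1, 7) + (1/2)·(15/2, 11) = (13/4, 9).

(13/4, 9)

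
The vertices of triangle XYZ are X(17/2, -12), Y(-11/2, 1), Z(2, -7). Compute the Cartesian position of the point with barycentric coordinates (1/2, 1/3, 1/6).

(11/4, -41/6)

W = (1/2)·X + (1/3)·Y + (1/6)·Z.
x-coordinate: (1/2)·(17/2) + (1/3)·(-11/2) + (1/6)·2 = 11/4.
y-coordinate: (1/2)·(-12) + (1/3)·1 + (1/6)·(-7) = -41/6.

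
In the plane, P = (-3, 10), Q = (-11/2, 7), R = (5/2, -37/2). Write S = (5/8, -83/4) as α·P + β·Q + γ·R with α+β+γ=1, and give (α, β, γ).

Signed area of the reference triangle: [PQR] = ½·((-3)·(7−(-37/2)) + (-11/2)·(-37/2−10) + (5/2)·(10−7)) = ½·(-153/2 + 627/4 + 15/2) = 351/8.
[SQR] = ½·((5/8)·(7−(-37/2)) + (-11/2)·(-37/2−(-83/4)) + (5/2)·(-83/4−7)) = ½·(255/16 − 99/8 − 555/8) = -1053/32, so the P-coordinate is (-1053/32)/(351/8) = -3/4.
[PSR] = ½·((-3)·(-83/4−(-37/2)) + (5/8)·(-37/2−10) + (5/2)·(10−(-83/4))) = ½·(27/4 − 285/16 + 615/8) = 1053/32, so the Q-coordinate is 3/4.
[PQS] = ½·((-3)·(7−(-83/4)) + (-11/2)·(-83/4−10) + (5/8)·(10−7)) = ½·(-333/4 + 1353/8 + 15/8) = 351/8, so the R-coordinate is 1.

(-3/4, 3/4, 1)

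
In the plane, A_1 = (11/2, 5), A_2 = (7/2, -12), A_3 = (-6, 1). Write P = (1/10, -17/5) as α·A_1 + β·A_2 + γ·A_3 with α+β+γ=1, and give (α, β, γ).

Signed area of the reference triangle: [A_1A_2A_3] = ½·((11/2)·(-12−1) + (7/2)·(1−5) + (-6)·(5−(-12))) = ½·(-143/2 − 14 − 102) = -375/4.
[PA_2A_3] = ½·((1/10)·(-12−1) + (7/2)·(1−(-17/5)) + (-6)·(-17/5−(-12))) = ½·(-13/10 + 77/5 − 258/5) = -75/4, so the A_1-coordinate is (-75/4)/(-375/4) = 1/5.
[A_1PA_3] = ½·((11/2)·(-17/5−1) + (1/10)·(1−5) + (-6)·(5−(-17/5))) = ½·(-121/5 − 2/5 − 252/5) = -75/2, so the A_2-coordinate is 2/5.
[A_1A_2P] = ½·((11/2)·(-12−(-17/5)) + (7/2)·(-17/5−5) + (1/10)·(5−(-12))) = ½·(-473/10 − 147/5 + 17/10) = -75/2, so the A_3-coordinate is 2/5.

(1/5, 2/5, 2/5)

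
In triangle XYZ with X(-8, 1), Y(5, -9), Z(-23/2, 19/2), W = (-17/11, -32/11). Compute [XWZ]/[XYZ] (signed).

6/11

[XYZ] = ½·((-8)·(-9−(19/2)) + 5·(19/2−1) + (-23/2)·(1−(-9))) = ½·(148 + 85/2 − 115) = 151/4.
[XWZ] = ½·((-8)·(-32/11−(19/2)) + (-17/11)·(19/2−1) + (-23/2)·(1−(-32/11))) = ½·(1092/11 − 289/22 − 989/22) = 453/22, so the ratio is (453/22)/(151/4) = 6/11.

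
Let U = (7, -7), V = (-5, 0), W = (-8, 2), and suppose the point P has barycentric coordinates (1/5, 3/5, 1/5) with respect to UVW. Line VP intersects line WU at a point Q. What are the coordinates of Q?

(-1/2, -5/2)

Line VP meets WU where the V-coordinate vanishes; zeroing P's V-weight and renormalizing leaves W, U-weights 1/5 : 1/5 → (1/2, 1/2).
So Q = (1/2)·W + (1/2)·U = (-1/2, -5/2).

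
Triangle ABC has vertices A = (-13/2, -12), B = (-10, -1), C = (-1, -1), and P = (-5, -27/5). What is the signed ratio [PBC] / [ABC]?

[ABC] = ½·((-13/2)·(-1−(-1)) + (-10)·(-1−(-12)) + (-1)·(-12−(-1))) = ½·(0 − 110 + 11) = -99/2.
[PBC] = ½·((-5)·(-1−(-1)) + (-10)·(-1−(-27/5)) + (-1)·(-27/5−(-1))) = ½·(0 − 44 + 22/5) = -99/5, so the ratio is (-99/5)/(-99/2) = 2/5.

2/5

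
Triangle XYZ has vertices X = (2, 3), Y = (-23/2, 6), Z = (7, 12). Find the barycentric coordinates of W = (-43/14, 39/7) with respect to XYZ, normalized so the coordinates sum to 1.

Signed area of the reference triangle: [XYZ] = ½·(2·(6−12) + (-23/2)·(12−3) + 7·(3−6)) = ½·(-12 − 207/2 − 21) = -273/4.
[WYZ] = ½·((-43/14)·(6−12) + (-23/2)·(12−(39/7)) + 7·(39/7−6)) = ½·(129/7 − 1035/14 − 3) = -117/4, so the X-coordinate is (-117/4)/(-273/4) = 3/7.
[XWZ] = ½·(2·(39/7−12) + (-43/14)·(12−3) + 7·(3−(39/7))) = ½·(-90/7 − 387/14 − 18) = -117/4, so the Y-coordinate is 3/7.
[XYW] = ½·(2·(6−(39/7)) + (-23/2)·(39/7−3) + (-43/14)·(3−6)) = ½·(6/7 − 207/7 + 129/14) = -39/4, so the Z-coordinate is 1/7.

(3/7, 3/7, 1/7)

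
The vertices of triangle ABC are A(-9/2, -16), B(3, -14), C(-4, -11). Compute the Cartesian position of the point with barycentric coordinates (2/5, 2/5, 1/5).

P = (2/5)·A + (2/5)·B + (1/5)·C.
x-coordinate: (2/5)·(-9/2) + (2/5)·3 + (1/5)·(-4) = -7/5.
y-coordinate: (2/5)·(-16) + (2/5)·(-14) + (1/5)·(-11) = -71/5.

(-7/5, -71/5)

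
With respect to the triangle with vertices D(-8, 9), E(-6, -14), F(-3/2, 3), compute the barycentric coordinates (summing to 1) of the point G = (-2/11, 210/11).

Signed area of the reference triangle: [DEF] = ½·((-8)·(-14−3) + (-6)·(3−9) + (-3/2)·(9−(-14))) = ½·(136 + 36 − 69/2) = 275/4.
[GEF] = ½·((-2/11)·(-14−3) + (-6)·(3−(210/11)) + (-3/2)·(210/11−(-14))) = ½·(34/11 + 1062/11 − 546/11) = 25, so the D-coordinate is 25/(275/4) = 4/11.
[DGF] = ½·((-8)·(210/11−3) + (-2/11)·(3−9) + (-3/2)·(9−(210/11))) = ½·(-1416/11 + 12/11 + 333/22) = -225/4, so the E-coordinate is -9/11.
[DEG] = ½·((-8)·(-14−(210/11)) + (-6)·(210/11−9) + (-2/11)·(9−(-14))) = ½·(2912/11 − 666/11 − 46/11) = 100, so the F-coordinate is 16/11.
Check: 4/11 − 9/11 + 16/11 = 1.

(4/11, -9/11, 16/11)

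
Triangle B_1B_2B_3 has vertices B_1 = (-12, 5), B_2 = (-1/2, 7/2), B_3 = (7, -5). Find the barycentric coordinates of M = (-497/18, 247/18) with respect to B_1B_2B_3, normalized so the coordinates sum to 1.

(16/9, 1/9, -8/9)

Signed area of the reference triangle: [B_1B_2B_3] = ½·((-12)·(7/2−(-5)) + (-1/2)·(-5−5) + 7·(5−(7/2))) = ½·(-102 + 5 + 21/2) = -173/4.
[MB_2B_3] = ½·((-497/18)·(7/2−(-5)) + (-1/2)·(-5−(247/18)) + 7·(247/18−(7/2))) = ½·(-8449/36 + 337/36 + 644/9) = -692/9, so the B_1-coordinate is (-692/9)/(-173/4) = 16/9.
[B_1MB_3] = ½·((-12)·(247/18−(-5)) + (-497/18)·(-5−5) + 7·(5−(247/18))) = ½·(-674/3 + 2485/9 − 1099/18) = -173/36, so the B_2-coordinate is 1/9.
[B_1B_2M] = ½·((-12)·(7/2−(247/18)) + (-1/2)·(247/18−5) + (-497/18)·(5−(7/2))) = ½·(368/3 − 157/36 − 497/12) = 346/9, so the B_3-coordinate is -8/9.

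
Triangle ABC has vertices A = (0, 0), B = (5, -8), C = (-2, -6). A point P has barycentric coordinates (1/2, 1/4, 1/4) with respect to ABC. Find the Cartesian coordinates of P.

P = (1/2)·A + (1/4)·B + (1/4)·C.
x-coordinate: (1/2)·0 + (1/4)·5 + (1/4)·(-2) = 3/4.
y-coordinate: (1/2)·0 + (1/4)·(-8) + (1/4)·(-6) = -7/2.

(3/4, -7/2)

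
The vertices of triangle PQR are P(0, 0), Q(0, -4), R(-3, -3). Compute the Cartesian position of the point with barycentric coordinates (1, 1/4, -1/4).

S = 1·P + (1/4)·Q + (-1/4)·R.
x-coordinate: 1·0 + (1/4)·0 + (-1/4)·(-3) = 3/4.
y-coordinate: 1·0 + (1/4)·(-4) + (-1/4)·(-3) = -1/4.

(3/4, -1/4)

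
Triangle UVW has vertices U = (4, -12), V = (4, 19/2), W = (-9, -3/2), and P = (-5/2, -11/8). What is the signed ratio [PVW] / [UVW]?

1/4

[UVW] = ½·(4·(19/2−(-3/2)) + 4·(-3/2−(-12)) + (-9)·(-12−(19/2))) = ½·(44 + 42 + 387/2) = 559/4.
[PVW] = ½·((-5/2)·(19/2−(-3/2)) + 4·(-3/2−(-11/8)) + (-9)·(-11/8−(19/2))) = ½·(-55/2 − 1/2 + 783/8) = 559/16, so the ratio is (559/16)/(559/4) = 1/4.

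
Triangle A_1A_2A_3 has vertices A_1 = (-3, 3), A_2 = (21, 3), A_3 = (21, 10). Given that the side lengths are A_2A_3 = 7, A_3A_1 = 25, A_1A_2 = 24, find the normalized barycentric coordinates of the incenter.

The incenter has barycentric coordinates proportional to the opposite side lengths: (7 : 25 : 24).
Normalizing by 7+25+24 = 56 gives (1/8, 25/56, 3/7).

(1/8, 25/56, 3/7)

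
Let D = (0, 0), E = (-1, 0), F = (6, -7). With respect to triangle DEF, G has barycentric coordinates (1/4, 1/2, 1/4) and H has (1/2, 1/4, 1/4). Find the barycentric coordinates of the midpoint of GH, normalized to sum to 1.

Since both coordinate triples sum to 1, the midpoint's barycentrics are the componentwise average.
(1/4+1/2)/2 = 3/8; similarly 3/8 and 1/4.

(3/8, 3/8, 1/4)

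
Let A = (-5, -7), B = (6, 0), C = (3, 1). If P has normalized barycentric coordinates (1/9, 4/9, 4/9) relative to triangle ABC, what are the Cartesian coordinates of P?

P = (1/9)·A + (4/9)·B + (4/9)·C.
x-coordinate: (1/9)·(-5) + (4/9)·6 + (4/9)·3 = 31/9.
y-coordinate: (1/9)·(-7) + (4/9)·0 + (4/9)·1 = -1/3.

(31/9, -1/3)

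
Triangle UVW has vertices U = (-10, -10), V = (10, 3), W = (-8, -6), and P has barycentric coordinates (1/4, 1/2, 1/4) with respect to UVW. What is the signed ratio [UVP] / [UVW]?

1/4

The signed ratio [UVP]/[UVW] equals the barycentric coordinate of P at vertex W, which is 1/4.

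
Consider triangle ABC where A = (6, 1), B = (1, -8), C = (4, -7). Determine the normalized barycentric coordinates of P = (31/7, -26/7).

(3/7, 1/7, 3/7)

Signed area of the reference triangle: [ABC] = ½·(6·(-8−(-7)) + 1·(-7−1) + 4·(1−(-8))) = ½·(-6 − 8 + 36) = 11.
[PBC] = ½·((31/7)·(-8−(-7)) + 1·(-7−(-26/7)) + 4·(-26/7−(-8))) = ½·(-31/7 − 23/7 + 120/7) = 33/7, so the A-coordinate is (33/7)/11 = 3/7.
[APC] = ½·(6·(-26/7−(-7)) + (31/7)·(-7−1) + 4·(1−(-26/7))) = ½·(138/7 − 248/7 + 132/7) = 11/7, so the B-coordinate is 1/7.
[ABP] = ½·(6·(-8−(-26/7)) + 1·(-26/7−1) + (31/7)·(1−(-8))) = ½·(-180/7 − 33/7 + 279/7) = 33/7, so the C-coordinate is 3/7.
Check: 3/7 + 1/7 + 3/7 = 1.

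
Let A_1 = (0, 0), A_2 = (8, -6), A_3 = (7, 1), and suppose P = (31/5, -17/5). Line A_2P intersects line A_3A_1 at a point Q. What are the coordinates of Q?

Barycentric coordinates of P with respect to A_1A_2A_3: (1/5, 3/5, 1/5).
On side A_3A_1 the A_2-coordinate is zero; dropping P's A_2-weight 3/5 and renormalizing the remaining 1/5 : 1/5 gives weights 1/2, 1/2 on A_3, A_1.
Q = (1/2)·(7, 1) + (1/2)·(0, 0) = (7/2, 1/2).

(7/2, 1/2)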